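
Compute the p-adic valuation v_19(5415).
v_19(5415) = 2

v_19(n) is the largest exponent k such that 19^k divides n. Factor out: 5415 = 19^2 · 15. (Sign doesn't affect v_p.) So v_19(5415) = 2.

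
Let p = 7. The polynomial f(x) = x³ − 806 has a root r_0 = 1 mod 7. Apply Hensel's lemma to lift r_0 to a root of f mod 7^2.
r_1 = 8 (mod 49)

Hensel: r_{i+1} = r_i − f(r_i)/f′(r_i) mod 7^{i+2}, where f′(x) = 3x². Iterate:
  r_0 = 1 (mod 7)
  r_1 = 8 (mod 49)
Final: r = 8 with f(r) ≡ 0 mod 7^2.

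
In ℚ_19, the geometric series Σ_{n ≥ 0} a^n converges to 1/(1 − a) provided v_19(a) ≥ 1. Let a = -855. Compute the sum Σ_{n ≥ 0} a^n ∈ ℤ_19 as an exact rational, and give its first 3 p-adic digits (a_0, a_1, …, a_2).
Σ a^n = 1/(1 − a) = 1/856;  first 3 digits = (1, 12, 8)

v_19(a) = 1 ≥ 1, so the series converges in ℤ_19 to 1/(1 − a) = 1/(1 − (-855)) = 1/856. Expand this rational in ℤ_19: compute digits iteratively via d_i = x_i mod 19, x_{i+1} = (x_i − d_i)/19. The first 3 digits are (1, 12, 8).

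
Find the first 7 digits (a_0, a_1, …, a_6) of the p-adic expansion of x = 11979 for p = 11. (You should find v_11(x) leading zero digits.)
(a_0, …, a_6) = (0, 0, 0, 9, 0, 0, 0)

v_11(11979) = 3, so a_0 = ... = a_2 = 0. Factor out: x = 11^3 · u with u = 9 a unit in ℤ_11. Expand u iteratively via a_{v+i} = u_i mod 11, u_{i+1} = (u_i − a_{v+i})/11:
  u_0 = 9;  a_3 = 9;  u_1 = (u_0 − 9)/11 = 0
  u_1 = 0;  a_4 = 0;  u_2 = (u_1 − 0)/11 = 0
  u_2 = 0;  a_5 = 0;  u_3 = (u_2 − 0)/11 = 0
  u_3 = 0;  a_6 = 0;  u_4 = (u_3 − 0)/11 = 0
Digits: (0, 0, 0, 9, 0, 0, 0).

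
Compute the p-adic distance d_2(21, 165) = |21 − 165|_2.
d_2(21, 165) = 1/16

Step 1 — x − y = 21 − 165 = -144. Step 2 — v_2(-144) = 4 (factor: -144 = −(2^4 · 9); the sign does not affect v_p). Step 3 — |x − y|_2 = 2^{-4} = 1/16.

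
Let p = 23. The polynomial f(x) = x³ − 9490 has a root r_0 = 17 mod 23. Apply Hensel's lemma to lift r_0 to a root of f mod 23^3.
r_2 = 7147 (mod 12167)

Hensel: r_{i+1} = r_i − f(r_i)/f′(r_i) mod 23^{i+2}, where f′(x) = 3x². Iterate:
  r_0 = 17 (mod 23)
  r_1 = 270 (mod 529)
  r_2 = 7147 (mod 12167)
Final: r = 7147 with f(r) ≡ 0 mod 23^3.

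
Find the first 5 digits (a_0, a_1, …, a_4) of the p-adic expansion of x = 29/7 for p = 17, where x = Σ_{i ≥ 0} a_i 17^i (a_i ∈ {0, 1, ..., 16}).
(a_0, …, a_4) = (9, 7, 2, 12, 9)

v_17(29/7) = 0 (numerator and denominator both coprime to 17), so x ∈ ℤ_17^×. Compute digits iteratively via a_i = x_i mod 17, x_{i+1} = (x_i − a_i)/17, with x_0 = x:
  x_0 = 29/7;  a_0 = 9;  x_1 = (x_0 − 9)/17 = -2/7
  x_1 = -2/7;  a_1 = 7;  x_2 = (x_1 − 7)/17 = -3/7
  x_2 = -3/7;  a_2 = 2;  x_3 = (x_2 − 2)/17 = -1/7
  x_3 = -1/7;  a_3 = 12;  x_4 = (x_3 − 12)/17 = -5/7
  x_4 = -5/7;  a_4 = 9;  x_5 = (x_4 − 9)/17 = -4/7
Digits: (9, 7, 2, 12, 9).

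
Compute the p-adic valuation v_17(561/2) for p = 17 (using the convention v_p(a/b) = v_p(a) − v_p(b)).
v_17(561/2) = 1

Factor powers of 17 from the numerator and denominator of the reduced fraction: 561 = 17^1 · 33 and 2 = 17^0 · 2. Apply v_p(a/b) = v_p(a) − v_p(b): v_17(561/2) = 1 − 0 = 1.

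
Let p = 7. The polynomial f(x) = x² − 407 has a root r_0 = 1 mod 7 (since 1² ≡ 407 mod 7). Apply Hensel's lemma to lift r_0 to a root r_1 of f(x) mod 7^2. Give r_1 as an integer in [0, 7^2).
r_1 = 8 (mod 49)

Hensel's recurrence: r_{i+1} = r_i − f(r_i)·(f′(r_i))^{-1} mod 7^{i+2}, with f′(x) = 2x. Iterate:
  r_0 = 1 (mod 7)
  r_1 = 8 (mod 49)
Final: r_1 = 8, and one checks f(r_1) ≡ 0 mod 7^2.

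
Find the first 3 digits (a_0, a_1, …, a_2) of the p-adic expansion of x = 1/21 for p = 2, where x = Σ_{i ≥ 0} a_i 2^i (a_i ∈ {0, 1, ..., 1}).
(a_0, …, a_2) = (1, 0, 1)

v_2(1/21) = 0 (numerator and denominator both coprime to 2), so x ∈ ℤ_2^×. Compute digits iteratively via a_i = x_i mod 2, x_{i+1} = (x_i − a_i)/2, with x_0 = x:
  x_0 = 1/21;  a_0 = 1;  x_1 = (x_0 − 1)/2 = -10/21
  x_1 = -10/21;  a_1 = 0;  x_2 = (x_1 − 0)/2 = -5/21
  x_2 = -5/21;  a_2 = 1;  x_3 = (x_2 − 1)/2 = -13/21
Digits: (1, 0, 1).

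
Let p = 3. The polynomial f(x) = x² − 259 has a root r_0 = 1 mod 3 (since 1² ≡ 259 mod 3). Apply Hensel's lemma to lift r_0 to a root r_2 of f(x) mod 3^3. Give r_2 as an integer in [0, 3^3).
r_2 = 4 (mod 27)

Hensel's recurrence: r_{i+1} = r_i − f(r_i)·(f′(r_i))^{-1} mod 3^{i+2}, with f′(x) = 2x. Iterate:
  r_0 = 1 (mod 3)
  r_1 = 4 (mod 9)
  r_2 = 4 (mod 27)
Final: r_2 = 4, and one checks f(r_2) ≡ 0 mod 3^3.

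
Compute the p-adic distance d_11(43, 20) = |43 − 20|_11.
d_11(43, 20) = 1

Step 1 — x − y = 43 − 20 = 23. Step 2 — v_11(23) = 0 (factor: 23 = (11^0 · 23); the sign does not affect v_p). Step 3 — |x − y|_11 = 11^{0} = 1.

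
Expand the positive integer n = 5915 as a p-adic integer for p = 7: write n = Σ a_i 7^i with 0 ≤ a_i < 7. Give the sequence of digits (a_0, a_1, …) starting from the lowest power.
(a_0, a_1, …) = (0, 5, 1, 3, 2)

Repeated division by 7 gives the digits low-to-high: 5915 = 5·7^1 + 1·7^2 + 3·7^3 + 2·7^4. Digit sequence: (0, 5, 1, 3, 2).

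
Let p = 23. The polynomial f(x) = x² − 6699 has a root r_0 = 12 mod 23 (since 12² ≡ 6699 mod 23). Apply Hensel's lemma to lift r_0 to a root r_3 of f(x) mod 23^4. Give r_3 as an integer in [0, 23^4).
r_3 = 80627 (mod 279841)

Hensel's recurrence: r_{i+1} = r_i − f(r_i)·(f′(r_i))^{-1} mod 23^{i+2}, with f′(x) = 2x. Iterate:
  r_0 = 12 (mod 23)
  r_1 = 219 (mod 529)
  r_2 = 7625 (mod 12167)
  r_3 = 80627 (mod 279841)
Final: r_3 = 80627, and one checks f(r_3) ≡ 0 mod 23^4.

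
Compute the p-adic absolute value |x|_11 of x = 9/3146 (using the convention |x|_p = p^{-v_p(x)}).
|9/3146|_11 = 121

Step 1 — compute v_11(x) by factoring powers of 11 out of the numerator and denominator: v_11(9/3146) = -2. Step 2 — apply |x|_p = p^{-v_p(x)} = 11^{2} = 121.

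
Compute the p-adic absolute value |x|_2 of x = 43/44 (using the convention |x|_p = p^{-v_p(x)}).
|43/44|_2 = 4

Step 1 — compute v_2(x) by factoring powers of 2 out of the numerator and denominator: v_2(43/44) = -2. Step 2 — apply |x|_p = p^{-v_p(x)} = 2^{2} = 4.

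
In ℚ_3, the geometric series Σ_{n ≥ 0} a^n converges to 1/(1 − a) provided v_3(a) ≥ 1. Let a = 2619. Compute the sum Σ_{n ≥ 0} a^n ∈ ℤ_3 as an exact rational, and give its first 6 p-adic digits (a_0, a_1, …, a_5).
Σ a^n = 1/(1 − a) = -1/2618;  first 6 digits = (1, 0, 0, 1, 2, 1)

v_3(a) = 3 ≥ 1, so the series converges in ℤ_3 to 1/(1 − a) = 1/(1 − 2619) = -1/2618. Expand this rational in ℤ_3: compute digits iteratively via d_i = x_i mod 3, x_{i+1} = (x_i − d_i)/3. The first 6 digits are (1, 0, 0, 1, 2, 1).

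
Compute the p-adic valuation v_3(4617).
v_3(4617) = 5

v_3(n) is the largest exponent k such that 3^k divides n. Factor out: 4617 = 3^5 · 19. (Sign doesn't affect v_p.) So v_3(4617) = 5.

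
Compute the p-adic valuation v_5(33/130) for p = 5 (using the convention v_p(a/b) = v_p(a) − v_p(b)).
v_5(33/130) = -1

Factor powers of 5 from the numerator and denominator of the reduced fraction: 33 = 5^0 · 33 and 130 = 5^1 · 26. Apply v_p(a/b) = v_p(a) − v_p(b): v_5(33/130) = 0 − 1 = -1.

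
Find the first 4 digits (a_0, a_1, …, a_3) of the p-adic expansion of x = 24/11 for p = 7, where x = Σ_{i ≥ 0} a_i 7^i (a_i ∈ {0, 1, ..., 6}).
(a_0, …, a_3) = (6, 2, 6, 1)

v_7(24/11) = 0 (numerator and denominator both coprime to 7), so x ∈ ℤ_7^×. Compute digits iteratively via a_i = x_i mod 7, x_{i+1} = (x_i − a_i)/7, with x_0 = x:
  x_0 = 24/11;  a_0 = 6;  x_1 = (x_0 − 6)/7 = -6/11
  x_1 = -6/11;  a_1 = 2;  x_2 = (x_1 − 2)/7 = -4/11
  x_2 = -4/11;  a_2 = 6;  x_3 = (x_2 − 6)/7 = -10/11
  x_3 = -10/11;  a_3 = 1;  x_4 = (x_3 − 1)/7 = -3/11
Digits: (6, 2, 6, 1).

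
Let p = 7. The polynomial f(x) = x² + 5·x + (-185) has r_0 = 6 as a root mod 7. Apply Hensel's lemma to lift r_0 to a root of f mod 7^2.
r_1 = 13 (mod 49)

Hensel: r_{i+1} = r_i − f(r_i)·(f′(r_i))^{-1} mod 7^{i+2}, f′(x) = 2x + 5. Iterate:
  r_0 = 6 (mod 7)
  r_1 = 13 (mod 49)
Final: r = 13 satisfies f(r) ≡ 0 mod 7^2.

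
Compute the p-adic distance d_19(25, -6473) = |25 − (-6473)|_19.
d_19(25, -6473) = 1/361

Step 1 — x − y = 25 − (-6473) = 6498. Step 2 — v_19(6498) = 2 (factor: 6498 = (19^2 · 18); the sign does not affect v_p). Step 3 — |x − y|_19 = 19^{-2} = 1/361.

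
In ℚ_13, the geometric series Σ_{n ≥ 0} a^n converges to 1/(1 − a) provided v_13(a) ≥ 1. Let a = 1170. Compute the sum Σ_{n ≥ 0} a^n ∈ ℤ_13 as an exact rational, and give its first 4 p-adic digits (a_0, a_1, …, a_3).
Σ a^n = 1/(1 − a) = -1/1169;  first 4 digits = (1, 12, 7, 11)

v_13(a) = 1 ≥ 1, so the series converges in ℤ_13 to 1/(1 − a) = 1/(1 − 1170) = -1/1169. Expand this rational in ℤ_13: compute digits iteratively via d_i = x_i mod 13, x_{i+1} = (x_i − d_i)/13. The first 4 digits are (1, 12, 7, 11).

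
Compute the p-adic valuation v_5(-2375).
v_5(-2375) = 3

v_5(n) is the largest exponent k such that 5^k divides n. Factor out: -2375 = -5^3 · 19. (Sign doesn't affect v_p.) So v_5(-2375) = 3.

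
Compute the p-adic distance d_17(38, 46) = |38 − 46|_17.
d_17(38, 46) = 1

Step 1 — x − y = 38 − 46 = -8. Step 2 — v_17(-8) = 0 (factor: -8 = −(17^0 · 8); the sign does not affect v_p). Step 3 — |x − y|_17 = 17^{0} = 1.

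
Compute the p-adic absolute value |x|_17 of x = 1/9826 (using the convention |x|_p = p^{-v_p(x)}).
|1/9826|_17 = 4913

Step 1 — compute v_17(x) by factoring powers of 17 out of the numerator and denominator: v_17(1/9826) = -3. Step 2 — apply |x|_p = p^{-v_p(x)} = 17^{3} = 4913.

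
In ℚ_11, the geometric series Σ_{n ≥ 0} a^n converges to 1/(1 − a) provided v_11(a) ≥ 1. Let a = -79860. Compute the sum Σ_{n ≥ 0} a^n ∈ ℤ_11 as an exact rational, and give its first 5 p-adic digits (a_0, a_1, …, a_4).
Σ a^n = 1/(1 − a) = 1/79861;  first 5 digits = (1, 0, 0, 6, 5)

v_11(a) = 3 ≥ 1, so the series converges in ℤ_11 to 1/(1 − a) = 1/(1 − (-79860)) = 1/79861. Expand this rational in ℤ_11: compute digits iteratively via d_i = x_i mod 11, x_{i+1} = (x_i − d_i)/11. The first 5 digits are (1, 0, 0, 6, 5).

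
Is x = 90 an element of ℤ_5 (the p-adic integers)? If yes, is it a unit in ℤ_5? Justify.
x ∈ ℤ_5 but not a unit; v_5(x) = 1 > 0

ℤ_5 = {x ∈ ℚ_5 : v_5(x) ≥ 0} and ℤ_5^× = {x ∈ ℤ_5 : v_5(x) = 0}. Here v_5(90) = v_5(num) − v_5(den) = 1; compare against these criteria.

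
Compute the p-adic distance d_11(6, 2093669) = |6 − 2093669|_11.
d_11(6, 2093669) = 1/161051

Step 1 — x − y = 6 − 2093669 = -2093663. Step 2 — v_11(-2093663) = 5 (factor: -2093663 = −(11^5 · 13); the sign does not affect v_p). Step 3 — |x − y|_11 = 11^{-5} = 1/161051.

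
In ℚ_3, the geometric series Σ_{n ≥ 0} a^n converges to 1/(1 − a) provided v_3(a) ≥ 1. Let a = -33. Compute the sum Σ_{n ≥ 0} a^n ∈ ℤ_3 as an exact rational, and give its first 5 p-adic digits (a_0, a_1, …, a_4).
Σ a^n = 1/(1 − a) = 1/34;  first 5 digits = (1, 1, 0, 1, 2)

v_3(a) = 1 ≥ 1, so the series converges in ℤ_3 to 1/(1 − a) = 1/(1 − (-33)) = 1/34. Expand this rational in ℤ_3: compute digits iteratively via d_i = x_i mod 3, x_{i+1} = (x_i − d_i)/3. The first 5 digits are (1, 1, 0, 1, 2).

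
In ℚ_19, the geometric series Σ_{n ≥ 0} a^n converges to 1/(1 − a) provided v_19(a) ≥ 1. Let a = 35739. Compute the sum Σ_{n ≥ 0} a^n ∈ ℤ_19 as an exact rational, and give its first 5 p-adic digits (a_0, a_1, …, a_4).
Σ a^n = 1/(1 − a) = -1/35738;  first 5 digits = (1, 0, 4, 5, 16)

v_19(a) = 2 ≥ 1, so the series converges in ℤ_19 to 1/(1 − a) = 1/(1 − 35739) = -1/35738. Expand this rational in ℤ_19: compute digits iteratively via d_i = x_i mod 19, x_{i+1} = (x_i − d_i)/19. The first 5 digits are (1, 0, 4, 5, 16).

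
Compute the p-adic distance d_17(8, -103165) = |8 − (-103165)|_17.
d_17(8, -103165) = 1/4913

Step 1 — x − y = 8 − (-103165) = 103173. Step 2 — v_17(103173) = 3 (factor: 103173 = (17^3 · 21); the sign does not affect v_p). Step 3 — |x − y|_17 = 17^{-3} = 1/4913.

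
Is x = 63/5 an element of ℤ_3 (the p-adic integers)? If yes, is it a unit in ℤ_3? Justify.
x ∈ ℤ_3 but not a unit; v_3(x) = 2 > 0

ℤ_3 = {x ∈ ℚ_3 : v_3(x) ≥ 0} and ℤ_3^× = {x ∈ ℤ_3 : v_3(x) = 0}. Here v_3(63/5) = v_3(num) − v_3(den) = 2; compare against these criteria.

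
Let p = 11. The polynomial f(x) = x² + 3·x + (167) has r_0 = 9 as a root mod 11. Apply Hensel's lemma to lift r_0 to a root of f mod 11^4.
r_3 = 7423 (mod 14641)

Hensel: r_{i+1} = r_i − f(r_i)·(f′(r_i))^{-1} mod 11^{i+2}, f′(x) = 2x + 3. Iterate:
  r_0 = 9 (mod 11)
  r_1 = 42 (mod 121)
  r_2 = 768 (mod 1331)
  r_3 = 7423 (mod 14641)
Final: r = 7423 satisfies f(r) ≡ 0 mod 11^4.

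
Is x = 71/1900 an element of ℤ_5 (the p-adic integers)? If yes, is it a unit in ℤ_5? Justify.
x ∉ ℤ_5 (v_5(x) = -2 < 0)

ℤ_5 = {x ∈ ℚ_5 : v_5(x) ≥ 0} and ℤ_5^× = {x ∈ ℤ_5 : v_5(x) = 0}. Here v_5(71/1900) = v_5(num) − v_5(den) = -2; compare against these criteria.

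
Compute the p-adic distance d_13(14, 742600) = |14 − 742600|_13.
d_13(14, 742600) = 1/371293

Step 1 — x − y = 14 − 742600 = -742586. Step 2 — v_13(-742586) = 5 (factor: -742586 = −(13^5 · 2); the sign does not affect v_p). Step 3 — |x − y|_13 = 13^{-5} = 1/371293.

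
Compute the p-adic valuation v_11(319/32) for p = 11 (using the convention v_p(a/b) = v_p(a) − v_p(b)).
v_11(319/32) = 1

Factor powers of 11 from the numerator and denominator of the reduced fraction: 319 = 11^1 · 29 and 32 = 11^0 · 32. Apply v_p(a/b) = v_p(a) − v_p(b): v_11(319/32) = 1 − 0 = 1.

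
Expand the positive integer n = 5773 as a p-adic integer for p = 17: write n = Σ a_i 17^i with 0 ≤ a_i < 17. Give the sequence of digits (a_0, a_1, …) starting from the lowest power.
(a_0, a_1, …) = (10, 16, 2, 1)

Repeated division by 17 gives the digits low-to-high: 5773 = 10 + 16·17^1 + 2·17^2 + 1·17^3. Digit sequence: (10, 16, 2, 1).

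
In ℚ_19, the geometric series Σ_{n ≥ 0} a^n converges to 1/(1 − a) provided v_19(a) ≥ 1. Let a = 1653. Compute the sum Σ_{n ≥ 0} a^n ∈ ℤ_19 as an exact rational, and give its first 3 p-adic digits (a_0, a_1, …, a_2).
Σ a^n = 1/(1 − a) = -1/1652;  first 3 digits = (1, 11, 11)

v_19(a) = 1 ≥ 1, so the series converges in ℤ_19 to 1/(1 − a) = 1/(1 − 1653) = -1/1652. Expand this rational in ℤ_19: compute digits iteratively via d_i = x_i mod 19, x_{i+1} = (x_i − d_i)/19. The first 3 digits are (1, 11, 11).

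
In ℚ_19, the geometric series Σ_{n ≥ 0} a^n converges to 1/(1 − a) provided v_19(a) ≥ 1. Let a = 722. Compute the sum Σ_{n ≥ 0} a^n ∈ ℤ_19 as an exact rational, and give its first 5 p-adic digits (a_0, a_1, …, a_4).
Σ a^n = 1/(1 − a) = -1/721;  first 5 digits = (1, 0, 2, 0, 4)

v_19(a) = 2 ≥ 1, so the series converges in ℤ_19 to 1/(1 − a) = 1/(1 − 722) = -1/721. Expand this rational in ℤ_19: compute digits iteratively via d_i = x_i mod 19, x_{i+1} = (x_i − d_i)/19. The first 5 digits are (1, 0, 2, 0, 4).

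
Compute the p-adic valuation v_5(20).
v_5(20) = 1

v_5(n) is the largest exponent k such that 5^k divides n. Factor out: 20 = 5^1 · 4. (Sign doesn't affect v_p.) So v_5(20) = 1.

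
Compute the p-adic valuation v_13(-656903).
v_13(-656903) = 4

v_13(n) is the largest exponent k such that 13^k divides n. Factor out: -656903 = -13^4 · 23. (Sign doesn't affect v_p.) So v_13(-656903) = 4.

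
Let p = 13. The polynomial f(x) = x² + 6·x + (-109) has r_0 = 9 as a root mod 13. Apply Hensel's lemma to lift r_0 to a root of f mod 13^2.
r_1 = 22 (mod 169)

Hensel: r_{i+1} = r_i − f(r_i)·(f′(r_i))^{-1} mod 13^{i+2}, f′(x) = 2x + 6. Iterate:
  r_0 = 9 (mod 13)
  r_1 = 22 (mod 169)
Final: r = 22 satisfies f(r) ≡ 0 mod 13^2.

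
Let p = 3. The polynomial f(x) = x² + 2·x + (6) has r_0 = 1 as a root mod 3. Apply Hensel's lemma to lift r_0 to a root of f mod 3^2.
r_1 = 1 (mod 9)

Hensel: r_{i+1} = r_i − f(r_i)·(f′(r_i))^{-1} mod 3^{i+2}, f′(x) = 2x + 2. Iterate:
  r_0 = 1 (mod 3)
  r_1 = 1 (mod 9)
Final: r = 1 satisfies f(r) ≡ 0 mod 3^2.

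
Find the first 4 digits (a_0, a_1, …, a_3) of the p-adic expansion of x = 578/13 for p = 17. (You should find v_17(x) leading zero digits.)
(a_0, …, a_3) = (0, 0, 8, 10)

v_17(578/13) = 2, so a_0 = ... = a_1 = 0. Factor out: x = 17^2 · u with u = 2/13 a unit in ℤ_17. Expand u iteratively via a_{v+i} = u_i mod 17, u_{i+1} = (u_i − a_{v+i})/17:
  u_0 = 2/13;  a_2 = 8;  u_1 = (u_0 − 8)/17 = -6/13
  u_1 = -6/13;  a_3 = 10;  u_2 = (u_1 − 10)/17 = -8/13
Digits: (0, 0, 8, 10).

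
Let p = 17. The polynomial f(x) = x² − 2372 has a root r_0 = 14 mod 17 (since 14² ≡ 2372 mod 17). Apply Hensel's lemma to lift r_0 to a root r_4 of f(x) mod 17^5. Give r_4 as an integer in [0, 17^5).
r_4 = 1264508 (mod 1419857)

Hensel's recurrence: r_{i+1} = r_i − f(r_i)·(f′(r_i))^{-1} mod 17^{i+2}, with f′(x) = 2x. Iterate:
  r_0 = 14 (mod 17)
  r_1 = 133 (mod 289)
  r_2 = 1867 (mod 4913)
  r_3 = 11693 (mod 83521)
  r_4 = 1264508 (mod 1419857)
Final: r_4 = 1264508, and one checks f(r_4) ≡ 0 mod 17^5.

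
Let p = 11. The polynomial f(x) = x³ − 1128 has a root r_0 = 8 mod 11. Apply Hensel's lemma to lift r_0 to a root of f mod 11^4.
r_3 = 13538 (mod 14641)

Hensel: r_{i+1} = r_i − f(r_i)/f′(r_i) mod 11^{i+2}, where f′(x) = 3x². Iterate:
  r_0 = 8 (mod 11)
  r_1 = 107 (mod 121)
  r_2 = 228 (mod 1331)
  r_3 = 13538 (mod 14641)
Final: r = 13538 with f(r) ≡ 0 mod 11^4.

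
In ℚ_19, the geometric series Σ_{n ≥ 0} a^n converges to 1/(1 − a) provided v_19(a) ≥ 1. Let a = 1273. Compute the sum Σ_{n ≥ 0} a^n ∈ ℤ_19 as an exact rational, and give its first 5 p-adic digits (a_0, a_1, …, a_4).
Σ a^n = 1/(1 − a) = -1/1272;  first 5 digits = (1, 10, 8, 1, 2)

v_19(a) = 1 ≥ 1, so the series converges in ℤ_19 to 1/(1 − a) = 1/(1 − 1273) = -1/1272. Expand this rational in ℤ_19: compute digits iteratively via d_i = x_i mod 19, x_{i+1} = (x_i − d_i)/19. The first 5 digits are (1, 10, 8, 1, 2).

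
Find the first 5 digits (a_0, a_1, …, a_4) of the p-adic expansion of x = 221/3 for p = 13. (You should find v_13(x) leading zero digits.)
(a_0, …, a_4) = (0, 10, 4, 4, 4)

v_13(221/3) = 1, so a_0 = ... = a_0 = 0. Factor out: x = 13^1 · u with u = 17/3 a unit in ℤ_13. Expand u iteratively via a_{v+i} = u_i mod 13, u_{i+1} = (u_i − a_{v+i})/13:
  u_0 = 17/3;  a_1 = 10;  u_1 = (u_0 − 10)/13 = -1/3
  u_1 = -1/3;  a_2 = 4;  u_2 = (u_1 − 4)/13 = -1/3
  u_2 = -1/3;  a_3 = 4;  u_3 = (u_2 − 4)/13 = -1/3
  u_3 = -1/3;  a_4 = 4;  u_4 = (u_3 − 4)/13 = -1/3
Digits: (0, 10, 4, 4, 4).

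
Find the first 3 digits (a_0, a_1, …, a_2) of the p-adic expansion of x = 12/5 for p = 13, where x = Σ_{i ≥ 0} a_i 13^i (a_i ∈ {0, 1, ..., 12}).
(a_0, …, a_2) = (5, 5, 10)

v_13(12/5) = 0 (numerator and denominator both coprime to 13), so x ∈ ℤ_13^×. Compute digits iteratively via a_i = x_i mod 13, x_{i+1} = (x_i − a_i)/13, with x_0 = x:
  x_0 = 12/5;  a_0 = 5;  x_1 = (x_0 − 5)/13 = -1/5
  x_1 = -1/5;  a_1 = 5;  x_2 = (x_1 − 5)/13 = -2/5
  x_2 = -2/5;  a_2 = 10;  x_3 = (x_2 − 10)/13 = -4/5
Digits: (5, 5, 10).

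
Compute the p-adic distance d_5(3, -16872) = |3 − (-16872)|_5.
d_5(3, -16872) = 1/625

Step 1 — x − y = 3 − (-16872) = 16875. Step 2 — v_5(16875) = 4 (factor: 16875 = (5^4 · 27); the sign does not affect v_p). Step 3 — |x − y|_5 = 5^{-4} = 1/625.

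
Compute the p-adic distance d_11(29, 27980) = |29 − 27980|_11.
d_11(29, 27980) = 1/1331

Step 1 — x − y = 29 − 27980 = -27951. Step 2 — v_11(-27951) = 3 (factor: -27951 = −(11^3 · 21); the sign does not affect v_p). Step 3 — |x − y|_11 = 11^{-3} = 1/1331.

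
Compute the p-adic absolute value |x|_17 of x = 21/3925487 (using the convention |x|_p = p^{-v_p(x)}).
|21/3925487|_17 = 83521

Step 1 — compute v_17(x) by factoring powers of 17 out of the numerator and denominator: v_17(21/3925487) = -4. Step 2 — apply |x|_p = p^{-v_p(x)} = 17^{4} = 83521.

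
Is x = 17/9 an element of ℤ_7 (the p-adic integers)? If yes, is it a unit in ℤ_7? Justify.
x ∈ ℤ_7^× (unit); v_7(x) = 0

ℤ_7 = {x ∈ ℚ_7 : v_7(x) ≥ 0} and ℤ_7^× = {x ∈ ℤ_7 : v_7(x) = 0}. Here v_7(17/9) = v_7(num) − v_7(den) = 0; compare against these criteria.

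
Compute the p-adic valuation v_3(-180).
v_3(-180) = 2

v_3(n) is the largest exponent k such that 3^k divides n. Factor out: -180 = -3^2 · 20. (Sign doesn't affect v_p.) So v_3(-180) = 2.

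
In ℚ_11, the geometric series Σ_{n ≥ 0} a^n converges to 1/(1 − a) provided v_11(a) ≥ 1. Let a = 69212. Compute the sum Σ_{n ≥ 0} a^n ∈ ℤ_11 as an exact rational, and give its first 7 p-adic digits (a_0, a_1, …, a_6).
Σ a^n = 1/(1 − a) = -1/69211;  first 7 digits = (1, 0, 0, 8, 4, 0, 9)

v_11(a) = 3 ≥ 1, so the series converges in ℤ_11 to 1/(1 − a) = 1/(1 − 69212) = -1/69211. Expand this rational in ℤ_11: compute digits iteratively via d_i = x_i mod 11, x_{i+1} = (x_i − d_i)/11. The first 7 digits are (1, 0, 0, 8, 4, 0, 9).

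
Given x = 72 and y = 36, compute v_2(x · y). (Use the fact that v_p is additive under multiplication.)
v_2(2592) = 5

v_p(x) = 3 (factor: 72 = 2^3 · 9); v_p(y) = 2 (factor: 36 = 2^2 · 9). Additivity: v_p(xy) = v_p(x) + v_p(y) = 3 + 2 = 5. (Direct check: xy = 2592 = 2^5 · (81).)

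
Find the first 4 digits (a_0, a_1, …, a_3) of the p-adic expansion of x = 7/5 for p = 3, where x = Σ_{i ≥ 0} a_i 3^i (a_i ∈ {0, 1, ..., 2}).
(a_0, …, a_3) = (2, 1, 2, 1)

v_3(7/5) = 0 (numerator and denominator both coprime to 3), so x ∈ ℤ_3^×. Compute digits iteratively via a_i = x_i mod 3, x_{i+1} = (x_i − a_i)/3, with x_0 = x:
  x_0 = 7/5;  a_0 = 2;  x_1 = (x_0 − 2)/3 = -1/5
  x_1 = -1/5;  a_1 = 1;  x_2 = (x_1 − 1)/3 = -2/5
  x_2 = -2/5;  a_2 = 2;  x_3 = (x_2 − 2)/3 = -4/5
  x_3 = -4/5;  a_3 = 1;  x_4 = (x_3 − 1)/3 = -3/5
Digits: (2, 1, 2, 1).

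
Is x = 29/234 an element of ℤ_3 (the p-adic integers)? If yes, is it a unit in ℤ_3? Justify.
x ∉ ℤ_3 (v_3(x) = -2 < 0)

ℤ_3 = {x ∈ ℚ_3 : v_3(x) ≥ 0} and ℤ_3^× = {x ∈ ℤ_3 : v_3(x) = 0}. Here v_3(29/234) = v_3(num) − v_3(den) = -2; compare against these criteria.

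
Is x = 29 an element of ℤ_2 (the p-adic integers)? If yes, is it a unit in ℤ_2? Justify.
x ∈ ℤ_2^× (unit); v_2(x) = 0

ℤ_2 = {x ∈ ℚ_2 : v_2(x) ≥ 0} and ℤ_2^× = {x ∈ ℤ_2 : v_2(x) = 0}. Here v_2(29) = v_2(num) − v_2(den) = 0; compare against these criteria.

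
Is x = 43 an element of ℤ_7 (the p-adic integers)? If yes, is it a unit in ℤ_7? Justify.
x ∈ ℤ_7^× (unit); v_7(x) = 0

ℤ_7 = {x ∈ ℚ_7 : v_7(x) ≥ 0} and ℤ_7^× = {x ∈ ℤ_7 : v_7(x) = 0}. Here v_7(43) = v_7(num) − v_7(den) = 0; compare against these criteria.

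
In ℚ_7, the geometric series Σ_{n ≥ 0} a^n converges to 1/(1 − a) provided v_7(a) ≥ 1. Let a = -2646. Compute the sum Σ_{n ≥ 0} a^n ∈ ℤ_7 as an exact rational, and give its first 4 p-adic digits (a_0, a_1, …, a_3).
Σ a^n = 1/(1 − a) = 1/2647;  first 4 digits = (1, 0, 2, 6)

v_7(a) = 2 ≥ 1, so the series converges in ℤ_7 to 1/(1 − a) = 1/(1 − (-2646)) = 1/2647. Expand this rational in ℤ_7: compute digits iteratively via d_i = x_i mod 7, x_{i+1} = (x_i − d_i)/7. The first 4 digits are (1, 0, 2, 6).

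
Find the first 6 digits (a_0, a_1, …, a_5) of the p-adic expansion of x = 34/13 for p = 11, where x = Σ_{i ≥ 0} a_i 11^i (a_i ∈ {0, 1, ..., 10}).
(a_0, …, a_5) = (6, 9, 0, 5, 8, 6)

v_11(34/13) = 0 (numerator and denominator both coprime to 11), so x ∈ ℤ_11^×. Compute digits iteratively via a_i = x_i mod 11, x_{i+1} = (x_i − a_i)/11, with x_0 = x:
  x_0 = 34/13;  a_0 = 6;  x_1 = (x_0 − 6)/11 = -4/13
  x_1 = -4/13;  a_1 = 9;  x_2 = (x_1 − 9)/11 = -11/13
  x_2 = -11/13;  a_2 = 0;  x_3 = (x_2 − 0)/11 = -1/13
  x_3 = -1/13;  a_3 = 5;  x_4 = (x_3 − 5)/11 = -6/13
  x_4 = -6/13;  a_4 = 8;  x_5 = (x_4 − 8)/11 = -10/13
  x_5 = -10/13;  a_5 = 6;  x_6 = (x_5 − 6)/11 = -8/13
Digits: (6, 9, 0, 5, 8, 6).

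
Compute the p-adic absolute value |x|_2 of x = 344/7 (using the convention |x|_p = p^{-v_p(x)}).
|344/7|_2 = 1/8

Step 1 — compute v_2(x) by factoring powers of 2 out of the numerator and denominator: v_2(344/7) = 3. Step 2 — apply |x|_p = p^{-v_p(x)} = 2^{-3} = 1/8.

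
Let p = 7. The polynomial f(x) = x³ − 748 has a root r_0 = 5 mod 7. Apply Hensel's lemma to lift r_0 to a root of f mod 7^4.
r_3 = 1188 (mod 2401)

Hensel: r_{i+1} = r_i − f(r_i)/f′(r_i) mod 7^{i+2}, where f′(x) = 3x². Iterate:
  r_0 = 5 (mod 7)
  r_1 = 12 (mod 49)
  r_2 = 159 (mod 343)
  r_3 = 1188 (mod 2401)
Final: r = 1188 with f(r) ≡ 0 mod 7^4.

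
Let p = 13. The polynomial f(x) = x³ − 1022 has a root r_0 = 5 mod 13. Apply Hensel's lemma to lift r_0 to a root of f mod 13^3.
r_2 = 1734 (mod 2197)

Hensel: r_{i+1} = r_i − f(r_i)/f′(r_i) mod 13^{i+2}, where f′(x) = 3x². Iterate:
  r_0 = 5 (mod 13)
  r_1 = 44 (mod 169)
  r_2 = 1734 (mod 2197)
Final: r = 1734 with f(r) ≡ 0 mod 13^3.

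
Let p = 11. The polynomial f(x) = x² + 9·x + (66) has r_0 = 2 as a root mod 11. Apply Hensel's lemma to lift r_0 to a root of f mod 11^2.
r_1 = 79 (mod 121)

Hensel: r_{i+1} = r_i − f(r_i)·(f′(r_i))^{-1} mod 11^{i+2}, f′(x) = 2x + 9. Iterate:
  r_0 = 2 (mod 11)
  r_1 = 79 (mod 121)
Final: r = 79 satisfies f(r) ≡ 0 mod 11^2.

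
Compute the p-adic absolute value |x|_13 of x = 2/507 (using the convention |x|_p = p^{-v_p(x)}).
|2/507|_13 = 169

Step 1 — compute v_13(x) by factoring powers of 13 out of the numerator and denominator: v_13(2/507) = -2. Step 2 — apply |x|_p = p^{-v_p(x)} = 13^{2} = 169.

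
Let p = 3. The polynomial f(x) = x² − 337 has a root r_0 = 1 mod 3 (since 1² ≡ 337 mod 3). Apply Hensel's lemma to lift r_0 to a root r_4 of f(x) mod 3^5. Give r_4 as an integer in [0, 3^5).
r_4 = 178 (mod 243)

Hensel's recurrence: r_{i+1} = r_i − f(r_i)·(f′(r_i))^{-1} mod 3^{i+2}, with f′(x) = 2x. Iterate:
  r_0 = 1 (mod 3)
  r_1 = 7 (mod 9)
  r_2 = 16 (mod 27)
  r_3 = 16 (mod 81)
  r_4 = 178 (mod 243)
Final: r_4 = 178, and one checks f(r_4) ≡ 0 mod 3^5.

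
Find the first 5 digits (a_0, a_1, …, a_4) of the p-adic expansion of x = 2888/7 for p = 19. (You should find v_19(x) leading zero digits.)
(a_0, …, a_4) = (0, 0, 12, 13, 2)

v_19(2888/7) = 2, so a_0 = ... = a_1 = 0. Factor out: x = 19^2 · u with u = 8/7 a unit in ℤ_19. Expand u iteratively via a_{v+i} = u_i mod 19, u_{i+1} = (u_i − a_{v+i})/19:
  u_0 = 8/7;  a_2 = 12;  u_1 = (u_0 − 12)/19 = -4/7
  u_1 = -4/7;  a_3 = 13;  u_2 = (u_1 − 13)/19 = -5/7
  u_2 = -5/7;  a_4 = 2;  u_3 = (u_2 − 2)/19 = -1/7
Digits: (0, 0, 12, 13, 2).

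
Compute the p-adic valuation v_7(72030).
v_7(72030) = 4

v_7(n) is the largest exponent k such that 7^k divides n. Factor out: 72030 = 7^4 · 30. (Sign doesn't affect v_p.) So v_7(72030) = 4.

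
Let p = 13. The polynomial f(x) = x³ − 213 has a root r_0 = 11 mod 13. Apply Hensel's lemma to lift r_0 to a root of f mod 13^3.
r_2 = 453 (mod 2197)

Hensel: r_{i+1} = r_i − f(r_i)/f′(r_i) mod 13^{i+2}, where f′(x) = 3x². Iterate:
  r_0 = 11 (mod 13)
  r_1 = 115 (mod 169)
  r_2 = 453 (mod 2197)
Final: r = 453 with f(r) ≡ 0 mod 13^3.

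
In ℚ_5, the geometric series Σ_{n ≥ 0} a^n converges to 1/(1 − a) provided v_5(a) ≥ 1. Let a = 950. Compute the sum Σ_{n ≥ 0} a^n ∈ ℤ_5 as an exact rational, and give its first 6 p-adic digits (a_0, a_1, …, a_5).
Σ a^n = 1/(1 − a) = -1/949;  first 6 digits = (1, 0, 3, 2, 0, 4)

v_5(a) = 2 ≥ 1, so the series converges in ℤ_5 to 1/(1 − a) = 1/(1 − 950) = -1/949. Expand this rational in ℤ_5: compute digits iteratively via d_i = x_i mod 5, x_{i+1} = (x_i − d_i)/5. The first 6 digits are (1, 0, 3, 2, 0, 4).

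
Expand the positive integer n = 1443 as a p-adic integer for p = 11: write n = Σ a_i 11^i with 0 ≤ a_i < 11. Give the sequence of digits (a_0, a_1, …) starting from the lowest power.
(a_0, a_1, …) = (2, 10, 0, 1)

Repeated division by 11 gives the digits low-to-high: 1443 = 2 + 10·11^1 + 1·11^3. Digit sequence: (2, 10, 0, 1).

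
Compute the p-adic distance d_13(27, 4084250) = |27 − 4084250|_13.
d_13(27, 4084250) = 1/371293

Step 1 — x − y = 27 − 4084250 = -4084223. Step 2 — v_13(-4084223) = 5 (factor: -4084223 = −(13^5 · 11); the sign does not affect v_p). Step 3 — |x − y|_13 = 13^{-5} = 1/371293.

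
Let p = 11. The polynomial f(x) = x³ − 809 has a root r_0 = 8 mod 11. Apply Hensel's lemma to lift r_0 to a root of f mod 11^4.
r_3 = 10788 (mod 14641)

Hensel: r_{i+1} = r_i − f(r_i)/f′(r_i) mod 11^{i+2}, where f′(x) = 3x². Iterate:
  r_0 = 8 (mod 11)
  r_1 = 19 (mod 121)
  r_2 = 140 (mod 1331)
  r_3 = 10788 (mod 14641)
Final: r = 10788 with f(r) ≡ 0 mod 11^4.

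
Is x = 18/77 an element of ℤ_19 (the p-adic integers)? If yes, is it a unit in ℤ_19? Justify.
x ∈ ℤ_19^× (unit); v_19(x) = 0

ℤ_19 = {x ∈ ℚ_19 : v_19(x) ≥ 0} and ℤ_19^× = {x ∈ ℤ_19 : v_19(x) = 0}. Here v_19(18/77) = v_19(num) − v_19(den) = 0; compare against these criteria.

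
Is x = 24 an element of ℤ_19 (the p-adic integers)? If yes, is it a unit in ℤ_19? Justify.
x ∈ ℤ_19^× (unit); v_19(x) = 0

ℤ_19 = {x ∈ ℚ_19 : v_19(x) ≥ 0} and ℤ_19^× = {x ∈ ℤ_19 : v_19(x) = 0}. Here v_19(24) = v_19(num) − v_19(den) = 0; compare against these criteria.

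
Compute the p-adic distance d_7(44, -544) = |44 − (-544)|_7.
d_7(44, -544) = 1/49

Step 1 — x − y = 44 − (-544) = 588. Step 2 — v_7(588) = 2 (factor: 588 = (7^2 · 12); the sign does not affect v_p). Step 3 — |x − y|_7 = 7^{-2} = 1/49.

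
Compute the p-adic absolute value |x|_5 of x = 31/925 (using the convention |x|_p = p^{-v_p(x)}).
|31/925|_5 = 25

Step 1 — compute v_5(x) by factoring powers of 5 out of the numerator and denominator: v_5(31/925) = -2. Step 2 — apply |x|_p = p^{-v_p(x)} = 5^{2} = 25.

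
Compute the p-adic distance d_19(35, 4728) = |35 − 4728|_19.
d_19(35, 4728) = 1/361

Step 1 — x − y = 35 − 4728 = -4693. Step 2 — v_19(-4693) = 2 (factor: -4693 = −(19^2 · 13); the sign does not affect v_p). Step 3 — |x − y|_19 = 19^{-2} = 1/361.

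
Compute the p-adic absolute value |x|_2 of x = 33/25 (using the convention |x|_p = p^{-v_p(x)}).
|33/25|_2 = 1

Step 1 — compute v_2(x) by factoring powers of 2 out of the numerator and denominator: v_2(33/25) = 0. Step 2 — apply |x|_p = p^{-v_p(x)} = 2^{0} = 1.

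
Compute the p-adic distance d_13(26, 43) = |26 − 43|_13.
d_13(26, 43) = 1

Step 1 — x − y = 26 − 43 = -17. Step 2 — v_13(-17) = 0 (factor: -17 = −(13^0 · 17); the sign does not affect v_p). Step 3 — |x − y|_13 = 13^{0} = 1.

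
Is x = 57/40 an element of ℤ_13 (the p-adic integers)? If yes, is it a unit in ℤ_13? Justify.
x ∈ ℤ_13^× (unit); v_13(x) = 0

ℤ_13 = {x ∈ ℚ_13 : v_13(x) ≥ 0} and ℤ_13^× = {x ∈ ℤ_13 : v_13(x) = 0}. Here v_13(57/40) = v_13(num) − v_13(den) = 0; compare against these criteria.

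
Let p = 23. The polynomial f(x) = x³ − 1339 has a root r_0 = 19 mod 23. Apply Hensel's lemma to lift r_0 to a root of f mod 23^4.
r_3 = 96182 (mod 279841)

Hensel: r_{i+1} = r_i − f(r_i)/f′(r_i) mod 23^{i+2}, where f′(x) = 3x². Iterate:
  r_0 = 19 (mod 23)
  r_1 = 433 (mod 529)
  r_2 = 11013 (mod 12167)
  r_3 = 96182 (mod 279841)
Final: r = 96182 with f(r) ≡ 0 mod 23^4.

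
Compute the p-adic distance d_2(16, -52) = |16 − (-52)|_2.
d_2(16, -52) = 1/4

Step 1 — x − y = 16 − (-52) = 68. Step 2 — v_2(68) = 2 (factor: 68 = (2^2 · 17); the sign does not affect v_p). Step 3 — |x − y|_2 = 2^{-2} = 1/4.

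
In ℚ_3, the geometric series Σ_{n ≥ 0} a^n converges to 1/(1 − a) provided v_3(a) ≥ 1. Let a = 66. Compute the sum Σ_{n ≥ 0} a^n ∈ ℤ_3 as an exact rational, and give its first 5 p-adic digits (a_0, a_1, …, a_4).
Σ a^n = 1/(1 − a) = -1/65;  first 5 digits = (1, 1, 2, 2, 1)

v_3(a) = 1 ≥ 1, so the series converges in ℤ_3 to 1/(1 − a) = 1/(1 − 66) = -1/65. Expand this rational in ℤ_3: compute digits iteratively via d_i = x_i mod 3, x_{i+1} = (x_i − d_i)/3. The first 5 digits are (1, 1, 2, 2, 1).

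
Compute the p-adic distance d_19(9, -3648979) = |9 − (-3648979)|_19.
d_19(9, -3648979) = 1/130321

Step 1 — x − y = 9 − (-3648979) = 3648988. Step 2 — v_19(3648988) = 4 (factor: 3648988 = (19^4 · 28); the sign does not affect v_p). Step 3 — |x − y|_19 = 19^{-4} = 1/130321.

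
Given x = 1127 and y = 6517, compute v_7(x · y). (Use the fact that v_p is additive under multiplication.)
v_7(7344659) = 5

v_p(x) = 2 (factor: 1127 = 7^2 · 23); v_p(y) = 3 (factor: 6517 = 7^3 · 19). Additivity: v_p(xy) = v_p(x) + v_p(y) = 2 + 3 = 5. (Direct check: xy = 7344659 = 7^5 · (437).)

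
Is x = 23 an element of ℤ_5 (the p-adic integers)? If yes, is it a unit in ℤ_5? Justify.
x ∈ ℤ_5^× (unit); v_5(x) = 0

ℤ_5 = {x ∈ ℚ_5 : v_5(x) ≥ 0} and ℤ_5^× = {x ∈ ℤ_5 : v_5(x) = 0}. Here v_5(23) = v_5(num) − v_5(den) = 0; compare against these criteria.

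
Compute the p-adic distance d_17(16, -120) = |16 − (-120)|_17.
d_17(16, -120) = 1/17

Step 1 — x − y = 16 − (-120) = 136. Step 2 — v_17(136) = 1 (factor: 136 = (17^1 · 8); the sign does not affect v_p). Step 3 — |x − y|_17 = 17^{-1} = 1/17.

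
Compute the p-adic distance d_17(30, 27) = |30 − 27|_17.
d_17(30, 27) = 1

Step 1 — x − y = 30 − 27 = 3. Step 2 — v_17(3) = 0 (factor: 3 = (17^0 · 3); the sign does not affect v_p). Step 3 — |x − y|_17 = 17^{0} = 1.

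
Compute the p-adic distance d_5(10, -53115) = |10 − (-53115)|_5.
d_5(10, -53115) = 1/3125

Step 1 — x − y = 10 − (-53115) = 53125. Step 2 — v_5(53125) = 5 (factor: 53125 = (5^5 · 17); the sign does not affect v_p). Step 3 — |x − y|_5 = 5^{-5} = 1/3125.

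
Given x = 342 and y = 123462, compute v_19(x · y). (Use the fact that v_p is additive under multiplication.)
v_19(42224004) = 4

v_p(x) = 1 (factor: 342 = 19^1 · 18); v_p(y) = 3 (factor: 123462 = 19^3 · 18). Additivity: v_p(xy) = v_p(x) + v_p(y) = 1 + 3 = 4. (Direct check: xy = 42224004 = 19^4 · (324).)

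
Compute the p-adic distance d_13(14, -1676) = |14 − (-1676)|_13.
d_13(14, -1676) = 1/169

Step 1 — x − y = 14 − (-1676) = 1690. Step 2 — v_13(1690) = 2 (factor: 1690 = (13^2 · 10); the sign does not affect v_p). Step 3 — |x − y|_13 = 13^{-2} = 1/169.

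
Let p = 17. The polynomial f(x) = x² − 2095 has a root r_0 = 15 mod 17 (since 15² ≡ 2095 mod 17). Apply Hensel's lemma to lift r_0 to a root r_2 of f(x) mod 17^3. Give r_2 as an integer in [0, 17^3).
r_2 = 2004 (mod 4913)

Hensel's recurrence: r_{i+1} = r_i − f(r_i)·(f′(r_i))^{-1} mod 17^{i+2}, with f′(x) = 2x. Iterate:
  r_0 = 15 (mod 17)
  r_1 = 270 (mod 289)
  r_2 = 2004 (mod 4913)
Final: r_2 = 2004, and one checks f(r_2) ≡ 0 mod 17^3.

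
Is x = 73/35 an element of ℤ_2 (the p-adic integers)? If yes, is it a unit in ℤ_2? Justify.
x ∈ ℤ_2^× (unit); v_2(x) = 0

ℤ_2 = {x ∈ ℚ_2 : v_2(x) ≥ 0} and ℤ_2^× = {x ∈ ℤ_2 : v_2(x) = 0}. Here v_2(73/35) = v_2(num) − v_2(den) = 0; compare against these criteria.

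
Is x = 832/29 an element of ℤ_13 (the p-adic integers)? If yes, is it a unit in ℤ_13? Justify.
x ∈ ℤ_13 but not a unit; v_13(x) = 1 > 0

ℤ_13 = {x ∈ ℚ_13 : v_13(x) ≥ 0} and ℤ_13^× = {x ∈ ℤ_13 : v_13(x) = 0}. Here v_13(832/29) = v_13(num) − v_13(den) = 1; compare against these criteria.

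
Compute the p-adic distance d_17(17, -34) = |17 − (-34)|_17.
d_17(17, -34) = 1/17

Step 1 — x − y = 17 − (-34) = 51. Step 2 — v_17(51) = 1 (factor: 51 = (17^1 · 3); the sign does not affect v_p). Step 3 — |x − y|_17 = 17^{-1} = 1/17.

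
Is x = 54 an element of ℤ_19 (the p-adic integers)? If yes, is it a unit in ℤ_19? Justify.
x ∈ ℤ_19^× (unit); v_19(x) = 0

ℤ_19 = {x ∈ ℚ_19 : v_19(x) ≥ 0} and ℤ_19^× = {x ∈ ℤ_19 : v_19(x) = 0}. Here v_19(54) = v_19(num) − v_19(den) = 0; compare against these criteria.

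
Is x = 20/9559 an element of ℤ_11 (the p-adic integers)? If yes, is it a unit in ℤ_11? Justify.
x ∉ ℤ_11 (v_11(x) = -2 < 0)

ℤ_11 = {x ∈ ℚ_11 : v_11(x) ≥ 0} and ℤ_11^× = {x ∈ ℤ_11 : v_11(x) = 0}. Here v_11(20/9559) = v_11(num) − v_11(den) = -2; compare against these criteria.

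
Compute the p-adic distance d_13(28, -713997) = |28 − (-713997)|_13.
d_13(28, -713997) = 1/28561

Step 1 — x − y = 28 − (-713997) = 714025. Step 2 — v_13(714025) = 4 (factor: 714025 = (13^4 · 25); the sign does not affect v_p). Step 3 — |x − y|_13 = 13^{-4} = 1/28561.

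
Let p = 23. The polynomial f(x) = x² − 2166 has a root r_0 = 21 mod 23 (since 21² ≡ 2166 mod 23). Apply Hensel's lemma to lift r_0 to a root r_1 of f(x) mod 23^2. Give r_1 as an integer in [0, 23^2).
r_1 = 251 (mod 529)

Hensel's recurrence: r_{i+1} = r_i − f(r_i)·(f′(r_i))^{-1} mod 23^{i+2}, with f′(x) = 2x. Iterate:
  r_0 = 21 (mod 23)
  r_1 = 251 (mod 529)
Final: r_1 = 251, and one checks f(r_1) ≡ 0 mod 23^2.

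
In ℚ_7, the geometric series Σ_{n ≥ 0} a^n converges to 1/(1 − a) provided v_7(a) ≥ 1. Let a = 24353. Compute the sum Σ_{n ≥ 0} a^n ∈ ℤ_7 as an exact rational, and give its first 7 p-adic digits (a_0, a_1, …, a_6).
Σ a^n = 1/(1 − a) = -1/24352;  first 7 digits = (1, 0, 0, 1, 3, 1, 1)

v_7(a) = 3 ≥ 1, so the series converges in ℤ_7 to 1/(1 − a) = 1/(1 − 24353) = -1/24352. Expand this rational in ℤ_7: compute digits iteratively via d_i = x_i mod 7, x_{i+1} = (x_i − d_i)/7. The first 7 digits are (1, 0, 0, 1, 3, 1, 1).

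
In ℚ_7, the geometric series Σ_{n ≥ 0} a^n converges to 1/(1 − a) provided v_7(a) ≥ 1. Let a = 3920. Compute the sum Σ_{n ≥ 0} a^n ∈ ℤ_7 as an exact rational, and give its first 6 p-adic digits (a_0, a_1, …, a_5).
Σ a^n = 1/(1 − a) = -1/3919;  first 6 digits = (1, 0, 3, 4, 3, 4)

v_7(a) = 2 ≥ 1, so the series converges in ℤ_7 to 1/(1 − a) = 1/(1 − 3920) = -1/3919. Expand this rational in ℤ_7: compute digits iteratively via d_i = x_i mod 7, x_{i+1} = (x_i − d_i)/7. The first 6 digits are (1, 0, 3, 4, 3, 4).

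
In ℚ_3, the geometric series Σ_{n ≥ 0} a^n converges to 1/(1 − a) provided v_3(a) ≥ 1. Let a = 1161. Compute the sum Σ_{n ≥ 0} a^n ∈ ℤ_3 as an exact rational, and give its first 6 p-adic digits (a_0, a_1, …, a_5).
Σ a^n = 1/(1 − a) = -1/1160;  first 6 digits = (1, 0, 0, 1, 2, 1)

v_3(a) = 3 ≥ 1, so the series converges in ℤ_3 to 1/(1 − a) = 1/(1 − 1161) = -1/1160. Expand this rational in ℤ_3: compute digits iteratively via d_i = x_i mod 3, x_{i+1} = (x_i − d_i)/3. The first 6 digits are (1, 0, 0, 1, 2, 1).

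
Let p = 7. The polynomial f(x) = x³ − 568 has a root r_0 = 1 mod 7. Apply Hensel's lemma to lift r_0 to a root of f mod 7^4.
r_3 = 1513 (mod 2401)

Hensel: r_{i+1} = r_i − f(r_i)/f′(r_i) mod 7^{i+2}, where f′(x) = 3x². Iterate:
  r_0 = 1 (mod 7)
  r_1 = 43 (mod 49)
  r_2 = 141 (mod 343)
  r_3 = 1513 (mod 2401)
Final: r = 1513 with f(r) ≡ 0 mod 7^4.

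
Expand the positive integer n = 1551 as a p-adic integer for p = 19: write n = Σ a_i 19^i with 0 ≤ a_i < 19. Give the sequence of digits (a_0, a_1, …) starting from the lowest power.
(a_0, a_1, …) = (12, 5, 4)

Repeated division by 19 gives the digits low-to-high: 1551 = 12 + 5·19^1 + 4·19^2. Digit sequence: (12, 5, 4).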